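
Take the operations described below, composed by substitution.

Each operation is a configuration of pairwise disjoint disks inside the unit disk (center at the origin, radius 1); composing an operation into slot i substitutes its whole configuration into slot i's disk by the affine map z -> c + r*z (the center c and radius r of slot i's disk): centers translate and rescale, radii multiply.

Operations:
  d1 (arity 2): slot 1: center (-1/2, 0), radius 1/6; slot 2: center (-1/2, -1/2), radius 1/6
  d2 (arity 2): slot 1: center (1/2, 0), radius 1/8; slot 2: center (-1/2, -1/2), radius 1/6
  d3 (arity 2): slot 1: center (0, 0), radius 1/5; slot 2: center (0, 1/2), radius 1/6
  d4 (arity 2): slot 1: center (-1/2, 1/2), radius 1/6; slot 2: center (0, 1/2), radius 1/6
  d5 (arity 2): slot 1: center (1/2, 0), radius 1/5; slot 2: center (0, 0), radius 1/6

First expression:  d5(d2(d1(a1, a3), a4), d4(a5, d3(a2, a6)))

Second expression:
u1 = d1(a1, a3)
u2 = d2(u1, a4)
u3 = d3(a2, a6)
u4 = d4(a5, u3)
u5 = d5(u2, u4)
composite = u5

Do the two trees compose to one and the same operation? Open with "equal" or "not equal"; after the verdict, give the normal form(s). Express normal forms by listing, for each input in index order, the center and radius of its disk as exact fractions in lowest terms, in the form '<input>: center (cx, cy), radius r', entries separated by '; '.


equal — both sides give a1: center (47/80, 0), radius 1/240; a2: center (0, 1/12), radius 1/180; a3: center (47/80, -1/80), radius 1/240; a4: center (2/5, -1/10), radius 1/30; a5: center (-1/12, 1/12), radius 1/36; a6: center (0, 7/72), radius 1/216


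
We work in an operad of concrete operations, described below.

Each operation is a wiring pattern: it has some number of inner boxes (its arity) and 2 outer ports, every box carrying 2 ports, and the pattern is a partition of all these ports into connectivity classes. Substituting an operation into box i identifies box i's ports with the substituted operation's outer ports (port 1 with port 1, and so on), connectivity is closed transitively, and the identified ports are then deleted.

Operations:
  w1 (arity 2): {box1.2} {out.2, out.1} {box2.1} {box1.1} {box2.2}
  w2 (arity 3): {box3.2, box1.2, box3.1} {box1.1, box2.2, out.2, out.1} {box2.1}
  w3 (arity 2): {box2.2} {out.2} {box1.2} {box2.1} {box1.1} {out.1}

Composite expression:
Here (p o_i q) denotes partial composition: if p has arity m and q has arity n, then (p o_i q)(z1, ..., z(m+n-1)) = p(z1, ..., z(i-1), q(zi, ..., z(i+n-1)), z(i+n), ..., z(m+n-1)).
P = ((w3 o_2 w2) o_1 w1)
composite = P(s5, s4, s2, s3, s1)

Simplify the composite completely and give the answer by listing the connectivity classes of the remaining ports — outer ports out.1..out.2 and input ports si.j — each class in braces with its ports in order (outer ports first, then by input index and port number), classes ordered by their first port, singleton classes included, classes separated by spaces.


{out.1} {out.2} {s1.1, s1.2, s2.2} {s2.1, s3.2} {s3.1} {s4.1} {s4.2} {s5.1} {s5.2}

Treat the ports identified at w3 as solder joints: merge, then drop.
the subtree at w1 composes to {out.1, out.2} {s4.1} {s4.2} {s5.1} {s5.2} on (s5, s4); out.j = own outer ports
the subtree at w2 composes to {out.1, out.2, s2.1, s3.2} {s1.1, s1.2, s2.2} {s3.1} on (s2, s3, s1); out.j = own outer ports
the subtree at w3 composes to {out.1} {out.2} {s1.1, s1.2, s2.2} {s2.1, s3.2} {s3.1} {s4.1} {s4.2} {s5.1} {s5.2} on (s5, s4, s2, s3, s1); out.j = own outer ports


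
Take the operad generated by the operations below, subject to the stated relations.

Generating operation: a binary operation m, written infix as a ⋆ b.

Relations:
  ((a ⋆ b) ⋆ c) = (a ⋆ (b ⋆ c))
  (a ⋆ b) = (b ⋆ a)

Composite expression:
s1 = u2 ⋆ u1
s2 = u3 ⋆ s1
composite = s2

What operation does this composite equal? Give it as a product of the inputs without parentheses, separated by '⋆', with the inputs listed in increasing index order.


Reordering under m is free, so list the u-inputs canonically.
(u2 ⋆ u1) flattens to u2 ⋆ u1
(u3 ⋆ (u2 ⋆ u1)) flattens to u3 ⋆ u2 ⋆ u1
reordering the factors by index: u1 ⋆ u2 ⋆ u3

u1 ⋆ u2 ⋆ u3


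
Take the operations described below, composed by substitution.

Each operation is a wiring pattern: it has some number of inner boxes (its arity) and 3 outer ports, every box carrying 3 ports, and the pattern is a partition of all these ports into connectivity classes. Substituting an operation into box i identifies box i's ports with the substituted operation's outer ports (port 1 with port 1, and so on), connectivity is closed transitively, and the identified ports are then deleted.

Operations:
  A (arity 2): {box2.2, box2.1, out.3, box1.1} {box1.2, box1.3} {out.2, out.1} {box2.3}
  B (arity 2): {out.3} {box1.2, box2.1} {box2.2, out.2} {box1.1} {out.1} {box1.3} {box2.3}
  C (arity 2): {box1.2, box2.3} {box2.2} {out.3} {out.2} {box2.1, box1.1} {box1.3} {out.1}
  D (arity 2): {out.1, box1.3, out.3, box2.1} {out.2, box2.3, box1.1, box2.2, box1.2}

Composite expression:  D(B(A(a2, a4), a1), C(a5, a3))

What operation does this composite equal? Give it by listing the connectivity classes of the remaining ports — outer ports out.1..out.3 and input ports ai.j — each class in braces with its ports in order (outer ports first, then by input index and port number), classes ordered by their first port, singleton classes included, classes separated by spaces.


{out.1, out.3} {out.2, a1.2} {a1.1} {a1.3} {a2.1, a4.1, a4.2} {a2.2, a2.3} {a3.1, a5.1} {a3.2} {a3.3, a5.2} {a4.3} {a5.3}

After gluing at D, chains via deleted ports link the a-ports.
A over (a2, a4) gives {out.1, out.2} {out.3, a2.1, a4.1, a4.2} {a2.2, a2.3} {a4.3}, out.j being that stage's outer ports
B over (a2, a4, a1) gives {out.1} {out.2, a1.2} {out.3} {a1.1} {a1.3} {a2.1, a4.1, a4.2} {a2.2, a2.3} {a4.3}, out.j being that stage's outer ports
C over (a5, a3) gives {out.1} {out.2} {out.3} {a3.1, a5.1} {a3.2} {a3.3, a5.2} {a5.3}, out.j being that stage's outer ports
D over (a2, a4, a1, a5, a3) gives {out.1, out.3} {out.2, a1.2} {a1.1} {a1.3} {a2.1, a4.1, a4.2} {a2.2, a2.3} {a3.1, a5.1} {a3.2} {a3.3, a5.2} {a4.3} {a5.3}, out.j being that stage's outer ports


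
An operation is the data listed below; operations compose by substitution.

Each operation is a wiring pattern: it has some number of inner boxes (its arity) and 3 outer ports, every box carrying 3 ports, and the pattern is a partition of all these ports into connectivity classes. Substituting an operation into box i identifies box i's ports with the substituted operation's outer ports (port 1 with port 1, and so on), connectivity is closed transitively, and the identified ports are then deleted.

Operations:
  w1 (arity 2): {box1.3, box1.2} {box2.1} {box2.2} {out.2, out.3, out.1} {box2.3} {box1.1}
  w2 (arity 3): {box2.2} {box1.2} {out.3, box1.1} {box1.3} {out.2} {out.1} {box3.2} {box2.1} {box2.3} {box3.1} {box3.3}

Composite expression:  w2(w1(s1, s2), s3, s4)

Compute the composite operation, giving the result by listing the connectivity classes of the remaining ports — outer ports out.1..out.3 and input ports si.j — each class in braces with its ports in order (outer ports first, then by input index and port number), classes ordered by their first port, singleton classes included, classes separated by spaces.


Substituting into w2 glues patterns; closure does the rest.
the subtree at w1 composes to {out.1, out.2, out.3} {s1.1} {s1.2, s1.3} {s2.1} {s2.2} {s2.3} on (s1, s2); out.j = own outer ports
the subtree at w2 composes to {out.1} {out.2} {out.3} {s1.1} {s1.2, s1.3} {s2.1} {s2.2} {s2.3} {s3.1} {s3.2} {s3.3} {s4.1} {s4.2} {s4.3} on (s1, s2, s3, s4); out.j = own outer ports

{out.1} {out.2} {out.3} {s1.1} {s1.2, s1.3} {s2.1} {s2.2} {s2.3} {s3.1} {s3.2} {s3.3} {s4.1} {s4.2} {s4.3}


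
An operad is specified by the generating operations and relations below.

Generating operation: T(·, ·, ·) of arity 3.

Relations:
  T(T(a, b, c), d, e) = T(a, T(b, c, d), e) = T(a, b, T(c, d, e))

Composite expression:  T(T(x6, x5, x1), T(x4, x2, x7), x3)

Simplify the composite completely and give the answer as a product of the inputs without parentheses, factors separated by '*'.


Key point: T is associative — brackets drop, the x-order remains.
T(x6, x5, x1) flattens to x6 * x5 * x1
T(x4, x2, x7) flattens to x4 * x2 * x7
T(T(x6, x5, x1), T(x4, x2, x7), x3) flattens to x6 * x5 * x1 * x4 * x2 * x7 * x3

x6 * x5 * x1 * x4 * x2 * x7 * x3


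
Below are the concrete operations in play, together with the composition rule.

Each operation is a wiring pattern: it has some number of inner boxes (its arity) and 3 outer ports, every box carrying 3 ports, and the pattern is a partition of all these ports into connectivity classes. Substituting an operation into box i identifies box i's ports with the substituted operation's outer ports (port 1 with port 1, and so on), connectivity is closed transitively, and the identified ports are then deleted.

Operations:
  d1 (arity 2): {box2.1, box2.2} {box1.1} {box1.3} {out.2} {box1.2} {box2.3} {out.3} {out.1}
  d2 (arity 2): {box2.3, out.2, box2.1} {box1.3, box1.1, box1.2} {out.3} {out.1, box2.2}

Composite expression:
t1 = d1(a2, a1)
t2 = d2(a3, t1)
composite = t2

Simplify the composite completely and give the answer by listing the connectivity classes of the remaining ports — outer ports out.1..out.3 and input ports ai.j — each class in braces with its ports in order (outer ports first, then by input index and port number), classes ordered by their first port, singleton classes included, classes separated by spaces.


{out.1} {out.2} {out.3} {a1.1, a1.2} {a1.3} {a2.1} {a2.2} {a2.3} {a3.1, a3.2, a3.3}

Two ports join when wires chain via d2-identified ports.
the subtree at d1 composes to {out.1} {out.2} {out.3} {a1.1, a1.2} {a1.3} {a2.1} {a2.2} {a2.3} on (a2, a1); out.j = own outer ports
the subtree at d2 composes to {out.1} {out.2} {out.3} {a1.1, a1.2} {a1.3} {a2.1} {a2.2} {a2.3} {a3.1, a3.2, a3.3} on (a3, a2, a1); out.j = own outer ports


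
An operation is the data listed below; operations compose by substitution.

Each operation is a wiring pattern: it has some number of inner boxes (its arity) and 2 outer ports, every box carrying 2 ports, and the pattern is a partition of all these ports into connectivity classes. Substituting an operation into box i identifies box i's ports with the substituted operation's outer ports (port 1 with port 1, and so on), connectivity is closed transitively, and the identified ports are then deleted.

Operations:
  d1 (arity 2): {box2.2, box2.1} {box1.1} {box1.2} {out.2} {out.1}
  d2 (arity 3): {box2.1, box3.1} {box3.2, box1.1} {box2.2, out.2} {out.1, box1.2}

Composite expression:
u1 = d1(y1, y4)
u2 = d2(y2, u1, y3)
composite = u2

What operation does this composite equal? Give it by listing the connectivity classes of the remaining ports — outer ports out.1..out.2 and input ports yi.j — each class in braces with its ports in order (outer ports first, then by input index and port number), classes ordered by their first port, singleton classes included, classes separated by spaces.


Treat the ports identified at d2 as solder joints: merge, then drop.
after d1, the pattern on (y1, y4) reads {out.1} {out.2} {y1.1} {y1.2} {y4.1, y4.2} (out.j = its outer ports)
after d2, the pattern on (y2, y1, y4, y3) reads {out.1, y2.2} {out.2} {y1.1} {y1.2} {y2.1, y3.2} {y3.1} {y4.1, y4.2} (out.j = its outer ports)

{out.1, y2.2} {out.2} {y1.1} {y1.2} {y2.1, y3.2} {y3.1} {y4.1, y4.2}


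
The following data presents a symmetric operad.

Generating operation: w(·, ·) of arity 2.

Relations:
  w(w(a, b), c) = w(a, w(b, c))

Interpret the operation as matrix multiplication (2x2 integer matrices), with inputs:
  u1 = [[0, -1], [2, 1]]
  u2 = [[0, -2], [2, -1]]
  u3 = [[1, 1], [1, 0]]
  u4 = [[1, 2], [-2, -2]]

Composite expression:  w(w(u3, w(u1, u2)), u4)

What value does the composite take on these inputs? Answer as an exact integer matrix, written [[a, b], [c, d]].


[[8, 8], [-4, -6]]

w(u1, u2) = [[-2, 1], [2, -5]]
w(u3, w(u1, u2)) = [[0, -4], [-2, 1]]
w(w(u3, w(u1, u2)), u4) = [[8, 8], [-4, -6]]


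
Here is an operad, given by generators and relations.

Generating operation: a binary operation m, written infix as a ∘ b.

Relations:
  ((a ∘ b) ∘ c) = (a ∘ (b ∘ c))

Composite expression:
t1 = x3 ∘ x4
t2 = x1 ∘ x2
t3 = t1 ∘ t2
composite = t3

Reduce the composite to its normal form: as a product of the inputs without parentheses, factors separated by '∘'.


x3 ∘ x4 ∘ x1 ∘ x2

Under associativity of m, the answer is the x's in reading order.
(x3 ∘ x4) unparenthesizes to x3 ∘ x4
(x1 ∘ x2) unparenthesizes to x1 ∘ x2
((x3 ∘ x4) ∘ (x1 ∘ x2)) unparenthesizes to x3 ∘ x4 ∘ x1 ∘ x2


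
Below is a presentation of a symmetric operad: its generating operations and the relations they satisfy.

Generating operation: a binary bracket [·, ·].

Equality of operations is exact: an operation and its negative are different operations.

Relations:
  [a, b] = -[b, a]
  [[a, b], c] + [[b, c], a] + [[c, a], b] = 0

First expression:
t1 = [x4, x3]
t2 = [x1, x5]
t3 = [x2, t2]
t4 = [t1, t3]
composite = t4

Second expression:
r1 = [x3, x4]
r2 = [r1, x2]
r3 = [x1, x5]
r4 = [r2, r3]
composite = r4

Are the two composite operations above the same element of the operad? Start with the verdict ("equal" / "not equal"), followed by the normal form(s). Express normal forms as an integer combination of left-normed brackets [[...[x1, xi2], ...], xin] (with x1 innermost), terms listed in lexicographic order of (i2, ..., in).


In normal form, the first expression is -[[[[x1, x5], x2], x3], x4] + [[[[x1, x5], x2], x4], x3]
In normal form, the second expression is [[[[x1, x5], x2], x3], x4] - [[[[x1, x5], x2], x4], x3] - [[[[x1, x5], x3], x4], x2] + [[[[x1, x5], x4], x3], x2]
Different reductions; not equal.

not equal; first: -[[[[x1, x5], x2], x3], x4] + [[[[x1, x5], x2], x4], x3]; second: [[[[x1, x5], x2], x3], x4] - [[[[x1, x5], x2], x4], x3] - [[[[x1, x5], x3], x4], x2] + [[[[x1, x5], x4], x3], x2]


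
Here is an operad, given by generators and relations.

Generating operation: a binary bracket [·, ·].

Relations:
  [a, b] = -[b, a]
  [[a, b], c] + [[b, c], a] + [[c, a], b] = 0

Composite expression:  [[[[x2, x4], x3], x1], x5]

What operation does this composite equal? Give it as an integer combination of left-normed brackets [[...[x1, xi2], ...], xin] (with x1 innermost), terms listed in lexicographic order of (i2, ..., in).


-[[[[x1, x2], x4], x3], x5] + [[[[x1, x3], x2], x4], x5] - [[[[x1, x3], x4], x2], x5] + [[[[x1, x4], x2], x3], x5]

Antisymmetry and Jacobi reduce to x1-anchored left-normed brackets.
Composite bracket: [[[[x2, x4], x3], x1], x5]
Expanding via [a, b] = ab - ba: 16 signed words (2^4 = 16).
Keep just the words that open with x1:
  x1x2x4x3x5 appears with sign -1, giving the term -[[[[x1, x2], x4], x3], x5]
  x1x3x2x4x5 appears with sign +1, giving the term +[[[[x1, x3], x2], x4], x5]
  x1x3x4x2x5 appears with sign -1, giving the term -[[[[x1, x3], x4], x2], x5]
  x1x4x2x3x5 appears with sign +1, giving the term +[[[[x1, x4], x2], x3], x5]


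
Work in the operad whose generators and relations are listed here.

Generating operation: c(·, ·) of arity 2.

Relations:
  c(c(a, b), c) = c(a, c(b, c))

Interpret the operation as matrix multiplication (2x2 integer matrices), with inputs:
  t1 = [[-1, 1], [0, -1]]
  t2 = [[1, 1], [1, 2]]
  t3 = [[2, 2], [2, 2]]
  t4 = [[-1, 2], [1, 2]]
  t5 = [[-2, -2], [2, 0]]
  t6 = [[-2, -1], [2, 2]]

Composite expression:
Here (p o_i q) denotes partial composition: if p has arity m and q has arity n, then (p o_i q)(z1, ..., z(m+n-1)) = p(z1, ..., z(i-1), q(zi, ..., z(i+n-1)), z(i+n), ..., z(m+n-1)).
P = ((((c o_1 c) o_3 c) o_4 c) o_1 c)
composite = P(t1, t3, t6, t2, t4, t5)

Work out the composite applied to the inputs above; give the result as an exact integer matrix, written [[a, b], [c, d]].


[[0, 0], [-20, 4]]

c(t1, t3) = [[0, 0], [-2, -2]]
c(c(t1, t3), t6) = [[0, 0], [0, -2]]
c(t4, t5) = [[6, 2], [2, -2]]
c(t2, c(t4, t5)) = [[8, 0], [10, -2]]
c(c(c(t1, t3), t6), c(t2, c(t4, t5))) = [[0, 0], [-20, 4]]


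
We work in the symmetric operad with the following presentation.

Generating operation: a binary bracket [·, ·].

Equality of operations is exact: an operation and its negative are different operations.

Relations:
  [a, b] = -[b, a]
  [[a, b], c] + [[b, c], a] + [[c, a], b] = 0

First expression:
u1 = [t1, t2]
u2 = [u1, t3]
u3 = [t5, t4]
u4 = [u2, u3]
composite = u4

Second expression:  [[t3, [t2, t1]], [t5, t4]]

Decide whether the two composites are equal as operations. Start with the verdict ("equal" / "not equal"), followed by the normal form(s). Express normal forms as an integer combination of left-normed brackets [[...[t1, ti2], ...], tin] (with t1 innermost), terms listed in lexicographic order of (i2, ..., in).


The first expression reduces to -[[[[t1, t2], t3], t4], t5] + [[[[t1, t2], t3], t5], t4]
The second expression reduces to -[[[[t1, t2], t3], t4], t5] + [[[[t1, t2], t3], t5], t4]
The normal forms match — equal.

equal: each reduces to -[[[[t1, t2], t3], t4], t5] + [[[[t1, t2], t3], t5], t4]


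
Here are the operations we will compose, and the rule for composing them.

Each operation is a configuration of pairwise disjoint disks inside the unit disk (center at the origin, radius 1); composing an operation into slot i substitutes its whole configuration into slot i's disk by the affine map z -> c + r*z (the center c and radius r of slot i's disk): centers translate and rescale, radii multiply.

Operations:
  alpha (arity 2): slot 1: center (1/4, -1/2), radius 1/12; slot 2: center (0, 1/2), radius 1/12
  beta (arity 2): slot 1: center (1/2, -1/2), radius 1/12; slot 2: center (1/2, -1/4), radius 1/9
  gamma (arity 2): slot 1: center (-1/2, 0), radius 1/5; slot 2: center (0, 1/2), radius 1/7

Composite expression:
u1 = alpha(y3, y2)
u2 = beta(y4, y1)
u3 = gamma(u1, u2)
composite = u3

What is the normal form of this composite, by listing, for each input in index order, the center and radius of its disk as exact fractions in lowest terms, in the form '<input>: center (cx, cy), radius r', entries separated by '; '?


y1: center (1/14, 13/28), radius 1/63; y2: center (-1/2, 1/10), radius 1/60; y3: center (-9/20, -1/10), radius 1/60; y4: center (1/14, 3/7), radius 1/84

Below gamma, radii multiply path by path; the y-disk centers shift.
y3: after 2 affine steps, its disk has center (-9/20, -1/10), radius 1/60
y2: after 2 affine steps, its disk has center (-1/2, 1/10), radius 1/60
y4: after 2 affine steps, its disk has center (1/14, 3/7), radius 1/84
y1: after 2 affine steps, its disk has center (1/14, 13/28), radius 1/63


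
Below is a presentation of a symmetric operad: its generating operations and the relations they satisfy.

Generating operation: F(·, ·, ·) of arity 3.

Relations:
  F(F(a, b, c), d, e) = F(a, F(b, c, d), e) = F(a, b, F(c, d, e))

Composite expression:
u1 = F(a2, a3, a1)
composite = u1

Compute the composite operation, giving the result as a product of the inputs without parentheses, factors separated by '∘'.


a2 ∘ a3 ∘ a1

Key point: F is associative — brackets drop, the a-order remains.
F(a2, a3, a1) linearizes to a2 ∘ a3 ∘ a1


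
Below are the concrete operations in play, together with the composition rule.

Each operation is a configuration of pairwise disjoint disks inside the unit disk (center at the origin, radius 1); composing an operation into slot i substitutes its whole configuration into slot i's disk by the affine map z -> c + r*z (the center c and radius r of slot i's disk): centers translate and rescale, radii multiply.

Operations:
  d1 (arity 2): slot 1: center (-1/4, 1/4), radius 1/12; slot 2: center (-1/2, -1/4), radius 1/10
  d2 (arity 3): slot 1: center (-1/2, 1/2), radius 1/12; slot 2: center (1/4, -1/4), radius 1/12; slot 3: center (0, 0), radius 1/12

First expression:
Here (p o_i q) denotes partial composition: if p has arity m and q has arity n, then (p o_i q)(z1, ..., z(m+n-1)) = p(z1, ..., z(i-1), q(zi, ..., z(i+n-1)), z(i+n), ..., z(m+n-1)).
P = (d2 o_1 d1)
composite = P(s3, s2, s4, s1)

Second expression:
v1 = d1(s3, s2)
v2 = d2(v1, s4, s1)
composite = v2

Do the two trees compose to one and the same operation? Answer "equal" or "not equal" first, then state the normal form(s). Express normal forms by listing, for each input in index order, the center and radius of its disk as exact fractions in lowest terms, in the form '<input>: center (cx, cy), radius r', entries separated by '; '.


equal — both sides give s1: center (0, 0), radius 1/12; s2: center (-13/24, 23/48), radius 1/120; s3: center (-25/48, 25/48), radius 1/144; s4: center (1/4, -1/4), radius 1/12

Normal form of the first expression: s1: center (0, 0), radius 1/12; s2: center (-13/24, 23/48), radius 1/120; s3: center (-25/48, 25/48), radius 1/144; s4: center (1/4, -1/4), radius 1/12
Normal form of the second expression: s1: center (0, 0), radius 1/12; s2: center (-13/24, 23/48), radius 1/120; s3: center (-25/48, 25/48), radius 1/144; s4: center (1/4, -1/4), radius 1/12
One common form — equal.


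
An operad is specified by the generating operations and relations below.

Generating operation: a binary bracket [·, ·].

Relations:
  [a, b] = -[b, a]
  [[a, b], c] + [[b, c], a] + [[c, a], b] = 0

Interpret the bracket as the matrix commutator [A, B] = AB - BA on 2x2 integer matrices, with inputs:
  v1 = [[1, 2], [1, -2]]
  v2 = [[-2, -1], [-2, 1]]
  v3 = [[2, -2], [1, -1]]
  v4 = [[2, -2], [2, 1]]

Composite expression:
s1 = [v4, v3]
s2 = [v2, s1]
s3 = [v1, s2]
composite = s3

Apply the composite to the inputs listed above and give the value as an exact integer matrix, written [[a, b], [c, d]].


[[22, -36], [-15, -22]]

[v4, v3] = [[2, 4], [5, -2]]
[v2, [v4, v3]] = [[3, -8], [7, -3]]
[v1, [v2, [v4, v3]]] = [[22, -36], [-15, -22]]


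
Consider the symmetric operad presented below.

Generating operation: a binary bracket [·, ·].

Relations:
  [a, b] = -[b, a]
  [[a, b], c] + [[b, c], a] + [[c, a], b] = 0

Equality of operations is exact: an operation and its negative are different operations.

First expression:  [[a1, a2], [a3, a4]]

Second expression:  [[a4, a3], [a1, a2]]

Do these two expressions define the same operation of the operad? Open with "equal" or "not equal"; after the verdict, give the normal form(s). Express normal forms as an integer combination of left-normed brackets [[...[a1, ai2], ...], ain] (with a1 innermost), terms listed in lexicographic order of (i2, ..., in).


equal; both compose to [[[a1, a2], a3], a4] - [[[a1, a2], a4], a3]


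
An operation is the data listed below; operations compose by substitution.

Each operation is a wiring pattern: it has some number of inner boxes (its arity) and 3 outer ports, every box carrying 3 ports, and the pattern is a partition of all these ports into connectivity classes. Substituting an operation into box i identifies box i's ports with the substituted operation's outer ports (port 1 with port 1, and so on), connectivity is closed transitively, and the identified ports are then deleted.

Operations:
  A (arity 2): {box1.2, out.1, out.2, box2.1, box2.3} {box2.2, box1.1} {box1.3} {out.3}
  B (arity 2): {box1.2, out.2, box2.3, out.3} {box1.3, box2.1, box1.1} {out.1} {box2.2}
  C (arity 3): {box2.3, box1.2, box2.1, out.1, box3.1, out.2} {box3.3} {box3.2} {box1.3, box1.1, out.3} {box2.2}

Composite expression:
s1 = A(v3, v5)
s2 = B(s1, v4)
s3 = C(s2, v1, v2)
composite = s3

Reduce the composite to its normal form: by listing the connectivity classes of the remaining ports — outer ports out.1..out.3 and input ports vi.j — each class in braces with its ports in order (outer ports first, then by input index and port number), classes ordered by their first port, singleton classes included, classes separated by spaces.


{out.1, out.2, out.3, v1.1, v1.3, v2.1, v3.2, v4.1, v4.3, v5.1, v5.3} {v1.2} {v2.2} {v2.3} {v3.1, v5.2} {v3.3} {v4.2}


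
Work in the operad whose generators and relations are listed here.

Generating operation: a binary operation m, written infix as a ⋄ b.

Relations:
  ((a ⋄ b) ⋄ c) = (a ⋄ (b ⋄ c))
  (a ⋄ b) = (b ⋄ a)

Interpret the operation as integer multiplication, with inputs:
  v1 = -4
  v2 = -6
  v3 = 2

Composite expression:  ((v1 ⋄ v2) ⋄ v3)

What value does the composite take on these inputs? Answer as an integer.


(v1 ⋄ v2) = 24
((v1 ⋄ v2) ⋄ v3) = 48

48


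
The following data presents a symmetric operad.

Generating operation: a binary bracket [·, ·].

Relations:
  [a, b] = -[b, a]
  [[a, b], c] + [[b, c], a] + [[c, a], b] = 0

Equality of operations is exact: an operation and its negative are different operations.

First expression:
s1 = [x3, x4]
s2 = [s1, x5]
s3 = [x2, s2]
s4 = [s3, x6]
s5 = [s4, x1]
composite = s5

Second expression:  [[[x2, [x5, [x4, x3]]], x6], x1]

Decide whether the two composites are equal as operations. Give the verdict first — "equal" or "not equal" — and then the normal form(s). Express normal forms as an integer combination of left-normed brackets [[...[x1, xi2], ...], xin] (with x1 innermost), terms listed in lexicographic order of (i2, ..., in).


equal: each reduces to -[[[[[x1, x2], x3], x4], x5], x6] + [[[[[x1, x2], x4], x3], x5], x6] + [[[[[x1, x2], x5], x3], x4], x6] - [[[[[x1, x2], x5], x4], x3], x6] + [[[[[x1, x3], x4], x5], x2], x6] - [[[[[x1, x4], x3], x5], x2], x6] - [[[[[x1, x5], x3], x4], x2], x6] + [[[[[x1, x5], x4], x3], x2], x6] + [[[[[x1, x6], x2], x3], x4], x5] - [[[[[x1, x6], x2], x4], x3], x5] - [[[[[x1, x6], x2], x5], x3], x4] + [[[[[x1, x6], x2], x5], x4], x3] - [[[[[x1, x6], x3], x4], x5], x2] + [[[[[x1, x6], x4], x3], x5], x2] + [[[[[x1, x6], x5], x3], x4], x2] - [[[[[x1, x6], x5], x4], x3], x2]

The first expression reduces to -[[[[[x1, x2], x3], x4], x5], x6] + [[[[[x1, x2], x4], x3], x5], x6] + [[[[[x1, x2], x5], x3], x4], x6] - [[[[[x1, x2], x5], x4], x3], x6] + [[[[[x1, x3], x4], x5], x2], x6] - [[[[[x1, x4], x3], x5], x2], x6] - [[[[[x1, x5], x3], x4], x2], x6] + [[[[[x1, x5], x4], x3], x2], x6] + [[[[[x1, x6], x2], x3], x4], x5] - [[[[[x1, x6], x2], x4], x3], x5] - [[[[[x1, x6], x2], x5], x3], x4] + [[[[[x1, x6], x2], x5], x4], x3] - [[[[[x1, x6], x3], x4], x5], x2] + [[[[[x1, x6], x4], x3], x5], x2] + [[[[[x1, x6], x5], x3], x4], x2] - [[[[[x1, x6], x5], x4], x3], x2]
The second expression reduces to -[[[[[x1, x2], x3], x4], x5], x6] + [[[[[x1, x2], x4], x3], x5], x6] + [[[[[x1, x2], x5], x3], x4], x6] - [[[[[x1, x2], x5], x4], x3], x6] + [[[[[x1, x3], x4], x5], x2], x6] - [[[[[x1, x4], x3], x5], x2], x6] - [[[[[x1, x5], x3], x4], x2], x6] + [[[[[x1, x5], x4], x3], x2], x6] + [[[[[x1, x6], x2], x3], x4], x5] - [[[[[x1, x6], x2], x4], x3], x5] - [[[[[x1, x6], x2], x5], x3], x4] + [[[[[x1, x6], x2], x5], x4], x3] - [[[[[x1, x6], x3], x4], x5], x2] + [[[[[x1, x6], x4], x3], x5], x2] + [[[[[x1, x6], x5], x3], x4], x2] - [[[[[x1, x6], x5], x4], x3], x2]
Both agree, so they are equal.


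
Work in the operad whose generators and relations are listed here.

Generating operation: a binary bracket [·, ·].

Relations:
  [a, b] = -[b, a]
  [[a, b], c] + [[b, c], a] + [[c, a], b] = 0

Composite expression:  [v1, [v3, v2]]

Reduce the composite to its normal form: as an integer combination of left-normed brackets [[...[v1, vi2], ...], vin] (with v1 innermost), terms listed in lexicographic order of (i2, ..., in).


-[[v1, v2], v3] + [[v1, v3], v2]

Skip Jacobi rewriting: expand, keep v1-initial words, read off terms.
Composite bracket: [v1, [v3, v2]]
Full expansion: 4 signed words from ab - ba (2^2 = 4).
Collect the words opening with v1:
  v1v2v3 (sign -1) contributes -[[v1, v2], v3]
  v1v3v2 (sign +1) contributes +[[v1, v3], v2]


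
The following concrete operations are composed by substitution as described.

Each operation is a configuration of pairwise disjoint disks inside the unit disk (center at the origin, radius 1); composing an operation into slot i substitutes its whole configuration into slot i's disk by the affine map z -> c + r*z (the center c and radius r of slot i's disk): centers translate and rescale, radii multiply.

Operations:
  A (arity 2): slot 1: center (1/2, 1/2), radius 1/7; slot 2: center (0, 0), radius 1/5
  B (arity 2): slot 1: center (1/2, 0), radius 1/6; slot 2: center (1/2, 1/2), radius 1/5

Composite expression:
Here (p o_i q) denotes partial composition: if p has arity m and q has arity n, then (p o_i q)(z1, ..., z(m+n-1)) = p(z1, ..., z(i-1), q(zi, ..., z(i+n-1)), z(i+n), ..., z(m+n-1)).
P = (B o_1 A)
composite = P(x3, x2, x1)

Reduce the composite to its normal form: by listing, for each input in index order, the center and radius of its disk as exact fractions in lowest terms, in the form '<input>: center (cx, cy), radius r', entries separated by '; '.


x1: center (1/2, 1/2), radius 1/5; x2: center (1/2, 0), radius 1/30; x3: center (7/12, 1/12), radius 1/42

Follow each x-input down from B: c' goes to c + r*c', radius to r*r'.
input x3: applying the 2 nested substitutions gives center (7/12, 1/12), radius 1/42
input x2: applying the 2 nested substitutions gives center (1/2, 0), radius 1/30
input x1: applying the 1 nested substitution gives center (1/2, 1/2), radius 1/5


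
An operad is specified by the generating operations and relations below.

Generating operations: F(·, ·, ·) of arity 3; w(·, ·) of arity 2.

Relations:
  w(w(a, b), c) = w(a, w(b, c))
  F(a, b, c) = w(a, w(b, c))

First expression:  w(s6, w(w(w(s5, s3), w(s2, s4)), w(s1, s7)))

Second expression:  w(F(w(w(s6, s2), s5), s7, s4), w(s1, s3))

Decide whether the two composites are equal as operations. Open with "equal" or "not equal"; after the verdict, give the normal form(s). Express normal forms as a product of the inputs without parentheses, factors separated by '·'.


In normal form, the first expression is s6 · s5 · s3 · s2 · s4 · s1 · s7
In normal form, the second expression is s6 · s2 · s5 · s7 · s4 · s1 · s3
No match — not equal.

not equal; the first gives s6 · s5 · s3 · s2 · s4 · s1 · s7 and the second s6 · s2 · s5 · s7 · s4 · s1 · s3


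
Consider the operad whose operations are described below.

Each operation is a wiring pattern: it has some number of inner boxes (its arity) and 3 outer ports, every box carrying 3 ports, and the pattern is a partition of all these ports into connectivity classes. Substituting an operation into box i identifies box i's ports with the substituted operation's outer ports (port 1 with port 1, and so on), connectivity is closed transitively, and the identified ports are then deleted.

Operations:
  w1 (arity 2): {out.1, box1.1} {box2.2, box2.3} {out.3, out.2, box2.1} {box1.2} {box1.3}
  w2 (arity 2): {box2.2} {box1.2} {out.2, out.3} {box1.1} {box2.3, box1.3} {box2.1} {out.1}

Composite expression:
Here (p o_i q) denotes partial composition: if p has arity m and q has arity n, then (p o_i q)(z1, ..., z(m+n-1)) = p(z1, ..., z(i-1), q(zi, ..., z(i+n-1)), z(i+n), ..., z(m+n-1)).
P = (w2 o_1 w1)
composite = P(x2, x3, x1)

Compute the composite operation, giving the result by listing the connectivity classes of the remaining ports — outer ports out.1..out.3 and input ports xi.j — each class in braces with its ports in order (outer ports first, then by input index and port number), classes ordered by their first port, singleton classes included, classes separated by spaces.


Substituting into w2 glues patterns; closure does the rest.
stage w1: inputs (x2, x3), connectivity {out.1, x2.1} {out.2, out.3, x3.1} {x2.2} {x2.3} {x3.2, x3.3}, out.j its boundary
stage w2: inputs (x2, x3, x1), connectivity {out.1} {out.2, out.3} {x1.1} {x1.2} {x1.3, x3.1} {x2.1} {x2.2} {x2.3} {x3.2, x3.3}, out.j its boundary

{out.1} {out.2, out.3} {x1.1} {x1.2} {x1.3, x3.1} {x2.1} {x2.2} {x2.3} {x3.2, x3.3}


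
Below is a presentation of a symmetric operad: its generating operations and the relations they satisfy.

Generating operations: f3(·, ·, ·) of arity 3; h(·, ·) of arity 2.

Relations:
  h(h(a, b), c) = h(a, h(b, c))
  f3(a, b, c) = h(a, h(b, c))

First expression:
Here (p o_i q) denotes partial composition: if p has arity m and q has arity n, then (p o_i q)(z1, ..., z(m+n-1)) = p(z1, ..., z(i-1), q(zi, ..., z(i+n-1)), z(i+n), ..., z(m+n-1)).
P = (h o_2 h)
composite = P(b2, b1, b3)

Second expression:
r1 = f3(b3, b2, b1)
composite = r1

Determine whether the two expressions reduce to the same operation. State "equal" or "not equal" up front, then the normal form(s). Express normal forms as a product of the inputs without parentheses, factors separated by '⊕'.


not equal; first: b2 ⊕ b1 ⊕ b3; second: b3 ⊕ b2 ⊕ b1


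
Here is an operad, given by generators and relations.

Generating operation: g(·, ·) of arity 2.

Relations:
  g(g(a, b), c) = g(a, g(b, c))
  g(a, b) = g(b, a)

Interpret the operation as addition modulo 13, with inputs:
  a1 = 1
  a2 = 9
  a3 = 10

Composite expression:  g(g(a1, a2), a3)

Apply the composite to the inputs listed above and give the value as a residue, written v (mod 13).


7 (mod 13)


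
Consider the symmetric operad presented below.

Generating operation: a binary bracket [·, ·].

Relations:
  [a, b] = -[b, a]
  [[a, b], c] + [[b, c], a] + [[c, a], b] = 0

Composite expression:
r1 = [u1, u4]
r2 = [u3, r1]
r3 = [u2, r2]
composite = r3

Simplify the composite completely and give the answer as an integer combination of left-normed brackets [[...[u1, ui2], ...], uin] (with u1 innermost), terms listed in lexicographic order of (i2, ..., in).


[[[u1, u4], u3], u2]

Antisymmetry and Jacobi reduce to u1-anchored left-normed brackets.
Composite bracket: [u2, [u3, [u1, u4]]]
Expanding via [a, b] = ab - ba: 8 signed words (2^3 = 8).
Coefficients come from the u1-initial words:
  the word u1u4u3u2 carries sign +1 and contributes +[[[u1, u4], u3], u2]


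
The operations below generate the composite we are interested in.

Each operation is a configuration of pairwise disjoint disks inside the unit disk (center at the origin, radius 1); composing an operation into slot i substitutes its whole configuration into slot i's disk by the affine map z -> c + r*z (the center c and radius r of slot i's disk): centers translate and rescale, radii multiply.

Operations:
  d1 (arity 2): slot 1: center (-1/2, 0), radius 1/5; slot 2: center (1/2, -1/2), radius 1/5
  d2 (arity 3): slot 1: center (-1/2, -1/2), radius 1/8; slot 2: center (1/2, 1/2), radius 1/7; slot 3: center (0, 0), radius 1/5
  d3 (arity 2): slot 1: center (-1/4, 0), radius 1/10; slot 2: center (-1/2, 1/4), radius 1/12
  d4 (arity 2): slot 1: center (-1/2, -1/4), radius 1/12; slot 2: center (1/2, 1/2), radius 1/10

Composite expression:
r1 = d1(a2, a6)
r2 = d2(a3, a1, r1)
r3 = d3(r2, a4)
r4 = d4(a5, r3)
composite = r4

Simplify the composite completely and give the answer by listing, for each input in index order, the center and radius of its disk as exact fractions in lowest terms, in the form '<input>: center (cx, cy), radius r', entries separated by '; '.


Follow each a-input down from d4: c' goes to c + r*c', radius to r*r'.
tracing a5 down its 1-map path: center (-1/2, -1/4), radius 1/12
tracing a3 down its 3-map path: center (47/100, 99/200), radius 1/800
tracing a1 down its 3-map path: center (12/25, 101/200), radius 1/700
tracing a2 down its 4-map path: center (237/500, 1/2), radius 1/2500
tracing a6 down its 4-map path: center (119/250, 499/1000), radius 1/2500
tracing a4 down its 2-map path: center (9/20, 21/40), radius 1/120

a1: center (12/25, 101/200), radius 1/700; a2: center (237/500, 1/2), radius 1/2500; a3: center (47/100, 99/200), radius 1/800; a4: center (9/20, 21/40), radius 1/120; a5: center (-1/2, -1/4), radius 1/12; a6: center (119/250, 499/1000), radius 1/2500


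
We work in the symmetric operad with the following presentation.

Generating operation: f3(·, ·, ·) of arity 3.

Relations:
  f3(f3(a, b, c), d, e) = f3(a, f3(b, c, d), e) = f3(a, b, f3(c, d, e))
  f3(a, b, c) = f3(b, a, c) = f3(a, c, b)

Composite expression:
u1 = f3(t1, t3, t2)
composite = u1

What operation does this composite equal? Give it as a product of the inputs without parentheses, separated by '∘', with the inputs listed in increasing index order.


t1 ∘ t2 ∘ t3


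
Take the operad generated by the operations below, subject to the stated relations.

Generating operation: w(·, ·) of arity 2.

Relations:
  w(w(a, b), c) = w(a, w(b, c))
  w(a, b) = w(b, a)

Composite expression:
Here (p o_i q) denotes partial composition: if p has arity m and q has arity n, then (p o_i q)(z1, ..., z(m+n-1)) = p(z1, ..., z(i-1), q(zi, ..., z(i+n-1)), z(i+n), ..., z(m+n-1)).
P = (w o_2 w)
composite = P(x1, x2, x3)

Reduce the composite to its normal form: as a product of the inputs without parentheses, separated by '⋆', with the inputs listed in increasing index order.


x1 ⋆ x2 ⋆ x3

Both nesting and order wash out for w; what remains is which x's occur.
w(x2, x3) linearizes to x2 ⋆ x3
w(x1, w(x2, x3)) linearizes to x1 ⋆ x2 ⋆ x3
rearranged into index order: x1 ⋆ x2 ⋆ x3


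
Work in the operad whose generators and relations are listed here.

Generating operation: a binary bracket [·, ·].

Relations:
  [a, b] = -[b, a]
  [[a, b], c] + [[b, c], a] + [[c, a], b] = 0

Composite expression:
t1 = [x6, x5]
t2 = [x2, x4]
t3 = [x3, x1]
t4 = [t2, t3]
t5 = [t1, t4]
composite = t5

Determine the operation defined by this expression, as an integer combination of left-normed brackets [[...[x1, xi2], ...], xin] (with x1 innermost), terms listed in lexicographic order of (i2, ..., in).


[[[[[x1, x3], x2], x4], x5], x6] - [[[[[x1, x3], x2], x4], x6], x5] - [[[[[x1, x3], x4], x2], x5], x6] + [[[[[x1, x3], x4], x2], x6], x5]


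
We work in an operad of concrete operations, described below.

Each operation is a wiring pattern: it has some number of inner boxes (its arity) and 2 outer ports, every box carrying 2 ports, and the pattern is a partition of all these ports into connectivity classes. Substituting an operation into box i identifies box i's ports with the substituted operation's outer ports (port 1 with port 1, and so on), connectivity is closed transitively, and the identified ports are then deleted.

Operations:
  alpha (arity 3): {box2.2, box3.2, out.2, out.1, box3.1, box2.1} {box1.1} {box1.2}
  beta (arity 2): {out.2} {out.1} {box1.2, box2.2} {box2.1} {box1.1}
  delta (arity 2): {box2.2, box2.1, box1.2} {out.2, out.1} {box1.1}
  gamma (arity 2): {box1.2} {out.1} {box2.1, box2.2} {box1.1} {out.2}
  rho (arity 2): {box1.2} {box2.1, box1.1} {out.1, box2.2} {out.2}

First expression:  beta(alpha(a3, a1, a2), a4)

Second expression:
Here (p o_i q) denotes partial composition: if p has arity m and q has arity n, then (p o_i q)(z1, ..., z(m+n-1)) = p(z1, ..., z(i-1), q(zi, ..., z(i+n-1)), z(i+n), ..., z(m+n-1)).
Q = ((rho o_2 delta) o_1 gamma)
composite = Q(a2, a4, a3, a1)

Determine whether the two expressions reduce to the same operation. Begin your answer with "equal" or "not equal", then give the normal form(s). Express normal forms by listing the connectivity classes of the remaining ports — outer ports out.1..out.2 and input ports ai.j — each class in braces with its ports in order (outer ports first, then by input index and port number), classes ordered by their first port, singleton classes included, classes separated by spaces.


not equal — first {out.1} {out.2} {a1.1, a1.2, a2.1, a2.2, a4.2} {a3.1} {a3.2} {a4.1}, second {out.1} {out.2} {a1.1, a1.2, a3.2} {a2.1} {a2.2} {a3.1} {a4.1, a4.2}

Normal form of the first expression: {out.1} {out.2} {a1.1, a1.2, a2.1, a2.2, a4.2} {a3.1} {a3.2} {a4.1}
Normal form of the second expression: {out.1} {out.2} {a1.1, a1.2, a3.2} {a2.1} {a2.2} {a3.1} {a4.1, a4.2}
Distinct normal forms: not equal.


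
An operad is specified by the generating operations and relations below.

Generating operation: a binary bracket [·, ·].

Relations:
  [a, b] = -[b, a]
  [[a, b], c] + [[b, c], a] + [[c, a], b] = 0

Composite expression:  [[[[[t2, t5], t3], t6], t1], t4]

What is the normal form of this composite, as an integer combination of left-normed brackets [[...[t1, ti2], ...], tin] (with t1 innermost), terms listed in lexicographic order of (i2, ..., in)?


In the tensor algebra, words opening t1 carry the t1-anchored form.
Composite bracket: [[[[[t2, t5], t3], t6], t1], t4]
Each bracket splits as ab - ba, giving 32 signed words (2^5 = 32).
The t1-initial words carry the normal form:
  from t1t2t5t3t6t4, sign -1: term -[[[[[t1, t2], t5], t3], t6], t4]
  from t1t3t2t5t6t4, sign +1: term +[[[[[t1, t3], t2], t5], t6], t4]
  from t1t3t5t2t6t4, sign -1: term -[[[[[t1, t3], t5], t2], t6], t4]
  from t1t5t2t3t6t4, sign +1: term +[[[[[t1, t5], t2], t3], t6], t4]
  from t1t6t2t5t3t4, sign +1: term +[[[[[t1, t6], t2], t5], t3], t4]
  from t1t6t3t2t5t4, sign -1: term -[[[[[t1, t6], t3], t2], t5], t4]
  from t1t6t3t5t2t4, sign +1: term +[[[[[t1, t6], t3], t5], t2], t4]
  from t1t6t5t2t3t4, sign -1: term -[[[[[t1, t6], t5], t2], t3], t4]

-[[[[[t1, t2], t5], t3], t6], t4] + [[[[[t1, t3], t2], t5], t6], t4] - [[[[[t1, t3], t5], t2], t6], t4] + [[[[[t1, t5], t2], t3], t6], t4] + [[[[[t1, t6], t2], t5], t3], t4] - [[[[[t1, t6], t3], t2], t5], t4] + [[[[[t1, t6], t3], t5], t2], t4] - [[[[[t1, t6], t5], t2], t3], t4]
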